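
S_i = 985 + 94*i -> [985, 1079, 1173, 1267, 1361]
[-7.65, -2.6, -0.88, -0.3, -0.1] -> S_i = -7.65*0.34^i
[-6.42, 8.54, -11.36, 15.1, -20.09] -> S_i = -6.42*(-1.33)^i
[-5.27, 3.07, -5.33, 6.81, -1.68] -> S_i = Random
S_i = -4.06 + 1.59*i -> [-4.06, -2.47, -0.88, 0.71, 2.3]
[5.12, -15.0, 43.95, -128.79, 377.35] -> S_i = 5.12*(-2.93)^i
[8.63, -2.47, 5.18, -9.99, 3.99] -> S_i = Random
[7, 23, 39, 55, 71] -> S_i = 7 + 16*i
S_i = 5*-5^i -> [5, -25, 125, -625, 3125]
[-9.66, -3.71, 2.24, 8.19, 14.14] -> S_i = -9.66 + 5.95*i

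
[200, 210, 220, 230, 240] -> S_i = 200 + 10*i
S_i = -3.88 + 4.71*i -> [-3.88, 0.83, 5.54, 10.25, 14.96]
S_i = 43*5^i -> [43, 215, 1075, 5375, 26875]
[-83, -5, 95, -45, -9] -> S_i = Random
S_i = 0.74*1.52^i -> [0.74, 1.12, 1.71, 2.6, 3.95]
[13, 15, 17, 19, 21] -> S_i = 13 + 2*i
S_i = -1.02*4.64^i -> [-1.02, -4.73, -21.96, -101.9, -472.79]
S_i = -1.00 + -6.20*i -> [-1.0, -7.2, -13.4, -19.6, -25.8]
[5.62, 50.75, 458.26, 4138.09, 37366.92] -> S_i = 5.62*9.03^i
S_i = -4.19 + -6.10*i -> [-4.19, -10.29, -16.39, -22.49, -28.59]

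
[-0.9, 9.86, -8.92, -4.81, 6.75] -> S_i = Random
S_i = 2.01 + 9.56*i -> [2.01, 11.57, 21.13, 30.69, 40.25]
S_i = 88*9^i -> [88, 792, 7128, 64152, 577368]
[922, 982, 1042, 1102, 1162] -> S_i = 922 + 60*i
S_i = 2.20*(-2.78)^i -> [2.2, -6.12, 17.0, -47.27, 131.4]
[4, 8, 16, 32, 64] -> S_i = 4*2^i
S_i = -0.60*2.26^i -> [-0.6, -1.36, -3.06, -6.93, -15.65]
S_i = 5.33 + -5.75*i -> [5.33, -0.42, -6.17, -11.92, -17.67]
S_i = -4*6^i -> [-4, -24, -144, -864, -5184]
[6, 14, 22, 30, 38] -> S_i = 6 + 8*i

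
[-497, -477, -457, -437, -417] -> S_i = -497 + 20*i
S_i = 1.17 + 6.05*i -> [1.17, 7.22, 13.27, 19.32, 25.37]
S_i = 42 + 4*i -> [42, 46, 50, 54, 58]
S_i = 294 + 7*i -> [294, 301, 308, 315, 322]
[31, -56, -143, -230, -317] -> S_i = 31 + -87*i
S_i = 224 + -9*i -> [224, 215, 206, 197, 188]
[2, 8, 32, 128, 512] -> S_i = 2*4^i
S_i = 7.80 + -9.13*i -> [7.8, -1.33, -10.46, -19.59, -28.72]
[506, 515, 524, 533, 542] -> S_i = 506 + 9*i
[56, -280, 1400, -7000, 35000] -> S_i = 56*-5^i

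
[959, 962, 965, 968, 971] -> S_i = 959 + 3*i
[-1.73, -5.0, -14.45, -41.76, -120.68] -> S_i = -1.73*2.89^i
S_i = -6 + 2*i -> [-6, -4, -2, 0, 2]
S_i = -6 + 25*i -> [-6, 19, 44, 69, 94]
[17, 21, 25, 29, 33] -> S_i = 17 + 4*i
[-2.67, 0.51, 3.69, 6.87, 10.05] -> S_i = -2.67 + 3.18*i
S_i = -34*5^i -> [-34, -170, -850, -4250, -21250]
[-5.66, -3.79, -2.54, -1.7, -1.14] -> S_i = -5.66*0.67^i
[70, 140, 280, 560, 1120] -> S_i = 70*2^i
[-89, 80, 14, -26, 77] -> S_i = Random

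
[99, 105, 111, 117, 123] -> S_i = 99 + 6*i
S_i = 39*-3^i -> [39, -117, 351, -1053, 3159]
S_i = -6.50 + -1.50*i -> [-6.5, -8.0, -9.5, -11.0, -12.5]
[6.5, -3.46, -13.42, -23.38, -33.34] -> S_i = 6.50 + -9.96*i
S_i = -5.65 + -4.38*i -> [-5.65, -10.03, -14.41, -18.79, -23.17]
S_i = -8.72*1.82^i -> [-8.72, -15.87, -28.88, -52.57, -95.68]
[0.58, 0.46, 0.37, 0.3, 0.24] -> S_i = 0.58*0.80^i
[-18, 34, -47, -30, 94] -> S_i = Random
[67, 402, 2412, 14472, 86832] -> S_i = 67*6^i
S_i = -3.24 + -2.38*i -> [-3.24, -5.62, -8.0, -10.38, -12.76]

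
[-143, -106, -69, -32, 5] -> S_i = -143 + 37*i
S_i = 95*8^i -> [95, 760, 6080, 48640, 389120]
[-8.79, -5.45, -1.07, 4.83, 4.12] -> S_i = Random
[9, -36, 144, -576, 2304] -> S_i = 9*-4^i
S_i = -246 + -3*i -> [-246, -249, -252, -255, -258]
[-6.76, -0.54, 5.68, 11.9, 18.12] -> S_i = -6.76 + 6.22*i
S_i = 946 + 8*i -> [946, 954, 962, 970, 978]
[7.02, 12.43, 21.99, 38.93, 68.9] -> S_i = 7.02*1.77^i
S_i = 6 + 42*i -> [6, 48, 90, 132, 174]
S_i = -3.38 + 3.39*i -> [-3.38, 0.01, 3.4, 6.79, 10.18]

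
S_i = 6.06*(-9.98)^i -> [6.06, -60.48, 603.58, -6023.71, 60116.65]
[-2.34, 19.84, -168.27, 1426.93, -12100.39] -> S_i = -2.34*(-8.48)^i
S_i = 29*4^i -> [29, 116, 464, 1856, 7424]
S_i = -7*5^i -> [-7, -35, -175, -875, -4375]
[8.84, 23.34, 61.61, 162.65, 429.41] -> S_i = 8.84*2.64^i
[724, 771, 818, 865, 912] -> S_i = 724 + 47*i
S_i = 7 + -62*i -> [7, -55, -117, -179, -241]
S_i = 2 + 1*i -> [2, 3, 4, 5, 6]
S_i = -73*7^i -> [-73, -511, -3577, -25039, -175273]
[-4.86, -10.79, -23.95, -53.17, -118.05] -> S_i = -4.86*2.22^i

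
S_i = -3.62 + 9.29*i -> [-3.62, 5.67, 14.96, 24.25, 33.54]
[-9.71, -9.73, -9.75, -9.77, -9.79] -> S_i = -9.71 + -0.02*i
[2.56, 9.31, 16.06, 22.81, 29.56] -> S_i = 2.56 + 6.75*i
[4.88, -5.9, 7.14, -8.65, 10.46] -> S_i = 4.88*(-1.21)^i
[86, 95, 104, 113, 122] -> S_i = 86 + 9*i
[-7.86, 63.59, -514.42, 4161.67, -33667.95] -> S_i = -7.86*(-8.09)^i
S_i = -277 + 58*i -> [-277, -219, -161, -103, -45]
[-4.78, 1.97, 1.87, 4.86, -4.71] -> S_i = Random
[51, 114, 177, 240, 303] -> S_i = 51 + 63*i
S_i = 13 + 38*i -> [13, 51, 89, 127, 165]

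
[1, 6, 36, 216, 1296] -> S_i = 1*6^i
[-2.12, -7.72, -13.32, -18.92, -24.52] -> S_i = -2.12 + -5.60*i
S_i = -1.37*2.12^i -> [-1.37, -2.9, -6.16, -13.05, -27.67]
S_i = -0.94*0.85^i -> [-0.94, -0.8, -0.68, -0.58, -0.49]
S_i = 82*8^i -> [82, 656, 5248, 41984, 335872]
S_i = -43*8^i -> [-43, -344, -2752, -22016, -176128]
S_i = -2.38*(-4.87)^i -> [-2.38, 11.59, -56.45, 274.89, -1338.73]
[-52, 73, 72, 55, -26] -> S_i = Random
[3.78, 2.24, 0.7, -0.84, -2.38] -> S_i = 3.78 + -1.54*i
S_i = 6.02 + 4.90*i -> [6.02, 10.92, 15.82, 20.72, 25.62]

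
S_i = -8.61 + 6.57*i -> [-8.61, -2.04, 4.53, 11.1, 17.67]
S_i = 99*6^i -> [99, 594, 3564, 21384, 128304]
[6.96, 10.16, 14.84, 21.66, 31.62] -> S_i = 6.96*1.46^i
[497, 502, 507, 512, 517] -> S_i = 497 + 5*i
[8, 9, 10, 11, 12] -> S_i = 8 + 1*i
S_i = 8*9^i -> [8, 72, 648, 5832, 52488]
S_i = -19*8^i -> [-19, -152, -1216, -9728, -77824]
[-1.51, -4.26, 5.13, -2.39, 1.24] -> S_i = Random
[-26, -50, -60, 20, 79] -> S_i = Random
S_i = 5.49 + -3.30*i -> [5.49, 2.19, -1.11, -4.41, -7.71]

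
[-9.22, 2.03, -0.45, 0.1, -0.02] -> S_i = -9.22*(-0.22)^i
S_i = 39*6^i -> [39, 234, 1404, 8424, 50544]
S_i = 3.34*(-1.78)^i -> [3.34, -5.95, 10.58, -18.84, 33.53]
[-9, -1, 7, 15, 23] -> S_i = -9 + 8*i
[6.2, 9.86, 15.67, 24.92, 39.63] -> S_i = 6.20*1.59^i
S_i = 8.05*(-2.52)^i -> [8.05, -20.29, 51.12, -128.82, 324.64]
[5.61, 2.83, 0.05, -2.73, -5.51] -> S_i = 5.61 + -2.78*i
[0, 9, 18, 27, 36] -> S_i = 0 + 9*i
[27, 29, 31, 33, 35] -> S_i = 27 + 2*i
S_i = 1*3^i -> [1, 3, 9, 27, 81]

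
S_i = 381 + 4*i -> [381, 385, 389, 393, 397]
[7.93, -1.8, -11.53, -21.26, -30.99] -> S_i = 7.93 + -9.73*i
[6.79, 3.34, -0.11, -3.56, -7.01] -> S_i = 6.79 + -3.45*i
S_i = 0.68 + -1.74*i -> [0.68, -1.06, -2.8, -4.54, -6.28]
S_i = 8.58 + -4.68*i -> [8.58, 3.9, -0.78, -5.46, -10.14]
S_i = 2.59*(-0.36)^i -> [2.59, -0.93, 0.34, -0.12, 0.04]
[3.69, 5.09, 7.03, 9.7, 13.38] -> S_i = 3.69*1.38^i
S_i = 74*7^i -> [74, 518, 3626, 25382, 177674]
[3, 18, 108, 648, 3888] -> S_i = 3*6^i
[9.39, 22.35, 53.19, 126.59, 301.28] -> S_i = 9.39*2.38^i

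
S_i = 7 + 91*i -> [7, 98, 189, 280, 371]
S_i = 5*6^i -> [5, 30, 180, 1080, 6480]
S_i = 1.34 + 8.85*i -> [1.34, 10.19, 19.04, 27.89, 36.74]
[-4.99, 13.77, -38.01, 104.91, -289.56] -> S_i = -4.99*(-2.76)^i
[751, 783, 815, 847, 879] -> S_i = 751 + 32*i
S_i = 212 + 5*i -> [212, 217, 222, 227, 232]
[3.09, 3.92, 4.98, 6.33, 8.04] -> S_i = 3.09*1.27^i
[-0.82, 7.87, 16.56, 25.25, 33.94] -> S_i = -0.82 + 8.69*i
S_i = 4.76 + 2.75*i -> [4.76, 7.51, 10.26, 13.01, 15.76]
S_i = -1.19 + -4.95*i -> [-1.19, -6.14, -11.09, -16.04, -20.99]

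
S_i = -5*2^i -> [-5, -10, -20, -40, -80]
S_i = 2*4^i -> [2, 8, 32, 128, 512]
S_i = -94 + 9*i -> [-94, -85, -76, -67, -58]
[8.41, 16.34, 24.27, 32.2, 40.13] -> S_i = 8.41 + 7.93*i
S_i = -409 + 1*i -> [-409, -408, -407, -406, -405]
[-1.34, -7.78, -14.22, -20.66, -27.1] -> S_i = -1.34 + -6.44*i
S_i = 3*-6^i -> [3, -18, 108, -648, 3888]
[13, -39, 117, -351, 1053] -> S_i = 13*-3^i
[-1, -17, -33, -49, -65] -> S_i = -1 + -16*i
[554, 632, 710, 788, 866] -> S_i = 554 + 78*i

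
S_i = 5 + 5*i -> [5, 10, 15, 20, 25]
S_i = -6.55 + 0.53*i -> [-6.55, -6.02, -5.49, -4.96, -4.43]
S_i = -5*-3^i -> [-5, 15, -45, 135, -405]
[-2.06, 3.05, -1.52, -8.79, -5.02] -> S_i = Random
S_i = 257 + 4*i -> [257, 261, 265, 269, 273]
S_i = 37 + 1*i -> [37, 38, 39, 40, 41]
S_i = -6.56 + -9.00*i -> [-6.56, -15.56, -24.56, -33.56, -42.56]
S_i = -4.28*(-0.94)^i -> [-4.28, 4.02, -3.78, 3.55, -3.34]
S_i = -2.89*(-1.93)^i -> [-2.89, 5.58, -10.76, 20.78, -40.1]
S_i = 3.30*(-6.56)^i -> [3.3, -21.65, 142.01, -931.59, 6111.24]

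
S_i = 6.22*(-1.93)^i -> [6.22, -12.0, 23.17, -44.72, 86.3]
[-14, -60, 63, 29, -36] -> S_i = Random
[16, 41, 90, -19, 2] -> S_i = Random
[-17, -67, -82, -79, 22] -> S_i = Random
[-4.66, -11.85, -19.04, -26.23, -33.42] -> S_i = -4.66 + -7.19*i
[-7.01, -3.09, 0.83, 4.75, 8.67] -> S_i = -7.01 + 3.92*i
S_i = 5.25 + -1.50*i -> [5.25, 3.75, 2.25, 0.75, -0.75]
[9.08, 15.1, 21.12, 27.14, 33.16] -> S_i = 9.08 + 6.02*i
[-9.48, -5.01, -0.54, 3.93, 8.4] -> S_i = -9.48 + 4.47*i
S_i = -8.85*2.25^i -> [-8.85, -19.91, -44.8, -100.81, -226.82]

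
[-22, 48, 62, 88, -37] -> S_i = Random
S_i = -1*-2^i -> [-1, 2, -4, 8, -16]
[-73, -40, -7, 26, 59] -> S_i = -73 + 33*i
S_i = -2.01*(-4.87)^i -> [-2.01, 9.79, -47.67, 232.16, -1130.61]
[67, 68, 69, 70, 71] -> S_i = 67 + 1*i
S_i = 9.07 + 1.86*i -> [9.07, 10.93, 12.79, 14.65, 16.51]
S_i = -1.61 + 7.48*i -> [-1.61, 5.87, 13.35, 20.83, 28.31]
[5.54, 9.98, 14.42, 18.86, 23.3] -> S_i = 5.54 + 4.44*i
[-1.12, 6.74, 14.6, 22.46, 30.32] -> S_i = -1.12 + 7.86*i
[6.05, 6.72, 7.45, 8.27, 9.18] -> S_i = 6.05*1.11^i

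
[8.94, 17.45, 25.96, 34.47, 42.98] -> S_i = 8.94 + 8.51*i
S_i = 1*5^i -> [1, 5, 25, 125, 625]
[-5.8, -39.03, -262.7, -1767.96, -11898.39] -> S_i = -5.80*6.73^i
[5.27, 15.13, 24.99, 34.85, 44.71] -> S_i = 5.27 + 9.86*i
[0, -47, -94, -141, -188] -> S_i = 0 + -47*i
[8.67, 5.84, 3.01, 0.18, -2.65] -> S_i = 8.67 + -2.83*i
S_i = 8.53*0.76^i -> [8.53, 6.48, 4.93, 3.74, 2.85]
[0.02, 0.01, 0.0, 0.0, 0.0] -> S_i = 0.02*0.30^i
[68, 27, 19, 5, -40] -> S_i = Random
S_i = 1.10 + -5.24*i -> [1.1, -4.14, -9.38, -14.62, -19.86]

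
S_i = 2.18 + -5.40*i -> [2.18, -3.22, -8.62, -14.02, -19.42]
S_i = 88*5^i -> [88, 440, 2200, 11000, 55000]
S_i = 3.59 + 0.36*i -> [3.59, 3.95, 4.31, 4.67, 5.03]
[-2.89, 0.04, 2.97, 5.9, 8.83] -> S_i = -2.89 + 2.93*i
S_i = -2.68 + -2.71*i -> [-2.68, -5.39, -8.1, -10.81, -13.52]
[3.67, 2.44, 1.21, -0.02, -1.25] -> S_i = 3.67 + -1.23*i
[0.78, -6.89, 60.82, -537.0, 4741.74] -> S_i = 0.78*(-8.83)^i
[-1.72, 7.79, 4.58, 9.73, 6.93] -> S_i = Random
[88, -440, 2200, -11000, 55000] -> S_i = 88*-5^i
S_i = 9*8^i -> [9, 72, 576, 4608, 36864]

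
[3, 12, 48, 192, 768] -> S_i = 3*4^i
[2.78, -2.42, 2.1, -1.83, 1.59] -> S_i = 2.78*(-0.87)^i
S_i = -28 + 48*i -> [-28, 20, 68, 116, 164]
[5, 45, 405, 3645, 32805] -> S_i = 5*9^i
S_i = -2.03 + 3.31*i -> [-2.03, 1.28, 4.59, 7.9, 11.21]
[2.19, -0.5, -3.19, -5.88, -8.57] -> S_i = 2.19 + -2.69*i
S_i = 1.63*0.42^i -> [1.63, 0.68, 0.29, 0.12, 0.05]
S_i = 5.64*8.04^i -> [5.64, 45.35, 364.58, 2931.21, 23566.95]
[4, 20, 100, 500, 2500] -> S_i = 4*5^i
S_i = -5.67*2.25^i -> [-5.67, -12.76, -28.7, -64.58, -145.32]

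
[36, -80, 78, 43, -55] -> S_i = Random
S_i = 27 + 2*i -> [27, 29, 31, 33, 35]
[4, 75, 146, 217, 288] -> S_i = 4 + 71*i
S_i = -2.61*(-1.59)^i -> [-2.61, 4.15, -6.6, 10.49, -16.68]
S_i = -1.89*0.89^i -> [-1.89, -1.68, -1.5, -1.33, -1.19]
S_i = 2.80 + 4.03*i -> [2.8, 6.83, 10.86, 14.89, 18.92]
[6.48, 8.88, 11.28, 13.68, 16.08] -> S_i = 6.48 + 2.40*i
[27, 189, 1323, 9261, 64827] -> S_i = 27*7^i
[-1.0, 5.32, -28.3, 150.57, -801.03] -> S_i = -1.00*(-5.32)^i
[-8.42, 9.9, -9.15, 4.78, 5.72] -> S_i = Random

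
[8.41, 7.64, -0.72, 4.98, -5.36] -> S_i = Random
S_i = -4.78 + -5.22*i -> [-4.78, -10.0, -15.22, -20.44, -25.66]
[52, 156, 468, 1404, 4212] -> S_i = 52*3^i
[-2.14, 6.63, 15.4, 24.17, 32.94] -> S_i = -2.14 + 8.77*i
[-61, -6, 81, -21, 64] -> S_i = Random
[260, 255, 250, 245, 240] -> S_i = 260 + -5*i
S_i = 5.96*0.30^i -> [5.96, 1.79, 0.54, 0.16, 0.05]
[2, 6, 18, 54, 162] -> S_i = 2*3^i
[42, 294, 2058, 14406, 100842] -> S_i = 42*7^i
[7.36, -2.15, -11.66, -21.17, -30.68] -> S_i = 7.36 + -9.51*i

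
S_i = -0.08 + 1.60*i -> [-0.08, 1.52, 3.12, 4.72, 6.32]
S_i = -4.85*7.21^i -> [-4.85, -34.97, -252.12, -1817.81, -13106.38]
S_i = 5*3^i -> [5, 15, 45, 135, 405]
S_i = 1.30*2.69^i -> [1.3, 3.5, 9.41, 25.3, 68.07]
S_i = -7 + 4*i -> [-7, -3, 1, 5, 9]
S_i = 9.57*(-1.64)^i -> [9.57, -15.69, 25.74, -42.21, 69.23]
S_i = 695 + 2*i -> [695, 697, 699, 701, 703]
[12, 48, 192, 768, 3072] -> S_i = 12*4^i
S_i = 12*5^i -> [12, 60, 300, 1500, 7500]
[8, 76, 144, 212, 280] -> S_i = 8 + 68*i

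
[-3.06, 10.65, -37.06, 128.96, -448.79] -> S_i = -3.06*(-3.48)^i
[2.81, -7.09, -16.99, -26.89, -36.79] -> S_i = 2.81 + -9.90*i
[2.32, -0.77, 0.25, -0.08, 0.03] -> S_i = 2.32*(-0.33)^i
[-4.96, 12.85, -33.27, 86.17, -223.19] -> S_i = -4.96*(-2.59)^i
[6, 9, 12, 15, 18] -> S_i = 6 + 3*i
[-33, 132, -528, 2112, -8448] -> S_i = -33*-4^i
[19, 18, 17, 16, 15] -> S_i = 19 + -1*i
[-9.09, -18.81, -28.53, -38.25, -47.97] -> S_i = -9.09 + -9.72*i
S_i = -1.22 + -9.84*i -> [-1.22, -11.06, -20.9, -30.74, -40.58]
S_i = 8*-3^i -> [8, -24, 72, -216, 648]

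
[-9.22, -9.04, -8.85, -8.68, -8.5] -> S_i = -9.22*0.98^i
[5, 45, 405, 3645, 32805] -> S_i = 5*9^i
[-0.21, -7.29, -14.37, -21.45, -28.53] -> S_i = -0.21 + -7.08*i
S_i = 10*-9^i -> [10, -90, 810, -7290, 65610]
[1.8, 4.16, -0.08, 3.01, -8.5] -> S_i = Random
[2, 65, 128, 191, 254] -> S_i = 2 + 63*i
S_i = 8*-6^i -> [8, -48, 288, -1728, 10368]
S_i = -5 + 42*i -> [-5, 37, 79, 121, 163]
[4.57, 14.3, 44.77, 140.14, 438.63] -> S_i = 4.57*3.13^i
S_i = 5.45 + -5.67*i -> [5.45, -0.22, -5.89, -11.56, -17.23]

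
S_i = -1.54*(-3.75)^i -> [-1.54, 5.78, -21.66, 81.21, -304.54]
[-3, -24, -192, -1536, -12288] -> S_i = -3*8^i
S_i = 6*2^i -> [6, 12, 24, 48, 96]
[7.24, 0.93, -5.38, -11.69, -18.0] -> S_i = 7.24 + -6.31*i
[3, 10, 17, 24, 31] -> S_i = 3 + 7*i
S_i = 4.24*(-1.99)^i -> [4.24, -8.44, 16.79, -33.41, 66.49]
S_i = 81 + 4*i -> [81, 85, 89, 93, 97]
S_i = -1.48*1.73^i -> [-1.48, -2.56, -4.43, -7.66, -13.26]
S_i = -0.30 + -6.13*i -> [-0.3, -6.43, -12.56, -18.69, -24.82]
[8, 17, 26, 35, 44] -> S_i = 8 + 9*i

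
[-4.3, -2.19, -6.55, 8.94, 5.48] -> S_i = Random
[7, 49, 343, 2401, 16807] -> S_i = 7*7^i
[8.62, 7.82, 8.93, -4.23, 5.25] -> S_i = Random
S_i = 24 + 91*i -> [24, 115, 206, 297, 388]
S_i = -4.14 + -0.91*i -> [-4.14, -5.05, -5.96, -6.87, -7.78]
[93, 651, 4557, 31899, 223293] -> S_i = 93*7^i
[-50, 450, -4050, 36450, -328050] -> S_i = -50*-9^i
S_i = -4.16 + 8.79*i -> [-4.16, 4.63, 13.42, 22.21, 31.0]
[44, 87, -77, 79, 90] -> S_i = Random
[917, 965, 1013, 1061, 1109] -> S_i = 917 + 48*i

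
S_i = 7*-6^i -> [7, -42, 252, -1512, 9072]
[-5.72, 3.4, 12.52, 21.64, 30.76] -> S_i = -5.72 + 9.12*i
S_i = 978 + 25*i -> [978, 1003, 1028, 1053, 1078]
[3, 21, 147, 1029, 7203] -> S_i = 3*7^i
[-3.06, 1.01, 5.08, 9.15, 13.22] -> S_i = -3.06 + 4.07*i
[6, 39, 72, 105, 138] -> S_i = 6 + 33*i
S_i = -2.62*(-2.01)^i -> [-2.62, 5.27, -10.59, 21.28, -42.76]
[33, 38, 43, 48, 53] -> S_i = 33 + 5*i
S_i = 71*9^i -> [71, 639, 5751, 51759, 465831]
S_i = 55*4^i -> [55, 220, 880, 3520, 14080]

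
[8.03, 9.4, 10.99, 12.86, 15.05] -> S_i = 8.03*1.17^i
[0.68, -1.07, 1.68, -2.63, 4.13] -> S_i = 0.68*(-1.57)^i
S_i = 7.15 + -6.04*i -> [7.15, 1.11, -4.93, -10.97, -17.01]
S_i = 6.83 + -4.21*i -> [6.83, 2.62, -1.59, -5.8, -10.01]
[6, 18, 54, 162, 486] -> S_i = 6*3^i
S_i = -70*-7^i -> [-70, 490, -3430, 24010, -168070]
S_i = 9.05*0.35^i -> [9.05, 3.17, 1.11, 0.39, 0.14]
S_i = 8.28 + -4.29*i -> [8.28, 3.99, -0.3, -4.59, -8.88]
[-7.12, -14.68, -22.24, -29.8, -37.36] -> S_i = -7.12 + -7.56*i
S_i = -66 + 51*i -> [-66, -15, 36, 87, 138]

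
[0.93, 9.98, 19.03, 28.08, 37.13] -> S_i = 0.93 + 9.05*i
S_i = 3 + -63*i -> [3, -60, -123, -186, -249]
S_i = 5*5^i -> [5, 25, 125, 625, 3125]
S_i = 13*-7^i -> [13, -91, 637, -4459, 31213]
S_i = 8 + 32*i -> [8, 40, 72, 104, 136]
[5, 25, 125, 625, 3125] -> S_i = 5*5^i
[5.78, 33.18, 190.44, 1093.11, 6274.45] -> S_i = 5.78*5.74^i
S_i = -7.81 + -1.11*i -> [-7.81, -8.92, -10.03, -11.14, -12.25]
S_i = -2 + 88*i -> [-2, 86, 174, 262, 350]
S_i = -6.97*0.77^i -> [-6.97, -5.37, -4.13, -3.18, -2.45]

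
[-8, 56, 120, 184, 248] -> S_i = -8 + 64*i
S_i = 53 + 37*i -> [53, 90, 127, 164, 201]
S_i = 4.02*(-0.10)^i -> [4.02, -0.4, 0.04, -0.0, 0.0]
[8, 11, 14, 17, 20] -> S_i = 8 + 3*i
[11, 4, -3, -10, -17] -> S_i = 11 + -7*i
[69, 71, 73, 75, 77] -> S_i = 69 + 2*i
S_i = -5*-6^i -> [-5, 30, -180, 1080, -6480]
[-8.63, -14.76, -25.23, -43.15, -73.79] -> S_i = -8.63*1.71^i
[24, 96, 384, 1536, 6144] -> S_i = 24*4^i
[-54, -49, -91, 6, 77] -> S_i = Random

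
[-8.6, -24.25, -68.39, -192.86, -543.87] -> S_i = -8.60*2.82^i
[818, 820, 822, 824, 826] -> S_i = 818 + 2*i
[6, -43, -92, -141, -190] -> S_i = 6 + -49*i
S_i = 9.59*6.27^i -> [9.59, 60.13, 377.01, 2363.86, 14821.38]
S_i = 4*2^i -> [4, 8, 16, 32, 64]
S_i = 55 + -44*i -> [55, 11, -33, -77, -121]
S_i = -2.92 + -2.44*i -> [-2.92, -5.36, -7.8, -10.24, -12.68]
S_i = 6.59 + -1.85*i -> [6.59, 4.74, 2.89, 1.04, -0.81]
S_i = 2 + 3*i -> [2, 5, 8, 11, 14]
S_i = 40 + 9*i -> [40, 49, 58, 67, 76]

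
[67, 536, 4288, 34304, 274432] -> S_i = 67*8^i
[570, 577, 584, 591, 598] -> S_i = 570 + 7*i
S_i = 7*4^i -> [7, 28, 112, 448, 1792]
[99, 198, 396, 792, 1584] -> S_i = 99*2^i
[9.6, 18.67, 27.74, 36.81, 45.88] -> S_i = 9.60 + 9.07*i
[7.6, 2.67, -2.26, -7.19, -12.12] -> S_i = 7.60 + -4.93*i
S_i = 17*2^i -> [17, 34, 68, 136, 272]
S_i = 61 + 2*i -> [61, 63, 65, 67, 69]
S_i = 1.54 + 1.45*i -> [1.54, 2.99, 4.44, 5.89, 7.34]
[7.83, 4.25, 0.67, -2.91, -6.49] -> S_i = 7.83 + -3.58*i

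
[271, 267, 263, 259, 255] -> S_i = 271 + -4*i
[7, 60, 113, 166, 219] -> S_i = 7 + 53*i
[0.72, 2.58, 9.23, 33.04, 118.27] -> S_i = 0.72*3.58^i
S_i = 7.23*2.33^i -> [7.23, 16.85, 39.25, 91.45, 213.09]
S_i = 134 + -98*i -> [134, 36, -62, -160, -258]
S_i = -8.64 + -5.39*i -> [-8.64, -14.03, -19.42, -24.81, -30.2]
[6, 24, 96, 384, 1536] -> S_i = 6*4^i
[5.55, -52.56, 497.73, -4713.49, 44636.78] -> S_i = 5.55*(-9.47)^i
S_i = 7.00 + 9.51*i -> [7.0, 16.51, 26.02, 35.53, 45.04]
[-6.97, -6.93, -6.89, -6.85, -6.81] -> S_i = -6.97 + 0.04*i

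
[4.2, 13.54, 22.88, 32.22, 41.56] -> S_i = 4.20 + 9.34*i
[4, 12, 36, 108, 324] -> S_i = 4*3^i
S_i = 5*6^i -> [5, 30, 180, 1080, 6480]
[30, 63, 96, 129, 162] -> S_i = 30 + 33*i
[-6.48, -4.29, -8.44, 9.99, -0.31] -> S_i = Random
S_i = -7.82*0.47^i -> [-7.82, -3.68, -1.73, -0.81, -0.38]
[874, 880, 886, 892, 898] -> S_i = 874 + 6*i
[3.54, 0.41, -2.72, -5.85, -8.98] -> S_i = 3.54 + -3.13*i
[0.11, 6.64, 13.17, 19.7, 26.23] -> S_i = 0.11 + 6.53*i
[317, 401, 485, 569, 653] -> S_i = 317 + 84*i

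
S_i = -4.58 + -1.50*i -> [-4.58, -6.08, -7.58, -9.08, -10.58]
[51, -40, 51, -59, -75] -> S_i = Random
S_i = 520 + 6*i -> [520, 526, 532, 538, 544]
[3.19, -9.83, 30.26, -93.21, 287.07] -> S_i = 3.19*(-3.08)^i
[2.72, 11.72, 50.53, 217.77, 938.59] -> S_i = 2.72*4.31^i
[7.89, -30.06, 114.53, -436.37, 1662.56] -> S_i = 7.89*(-3.81)^i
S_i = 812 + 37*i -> [812, 849, 886, 923, 960]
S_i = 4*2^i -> [4, 8, 16, 32, 64]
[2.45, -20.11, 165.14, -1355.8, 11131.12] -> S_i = 2.45*(-8.21)^i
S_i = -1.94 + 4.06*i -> [-1.94, 2.12, 6.18, 10.24, 14.3]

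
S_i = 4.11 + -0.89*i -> [4.11, 3.22, 2.33, 1.44, 0.55]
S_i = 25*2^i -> [25, 50, 100, 200, 400]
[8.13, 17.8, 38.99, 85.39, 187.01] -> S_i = 8.13*2.19^i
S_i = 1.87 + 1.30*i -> [1.87, 3.17, 4.47, 5.77, 7.07]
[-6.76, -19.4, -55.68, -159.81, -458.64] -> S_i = -6.76*2.87^i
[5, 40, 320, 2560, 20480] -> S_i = 5*8^i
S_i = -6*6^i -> [-6, -36, -216, -1296, -7776]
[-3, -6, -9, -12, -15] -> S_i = -3 + -3*i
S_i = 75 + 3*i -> [75, 78, 81, 84, 87]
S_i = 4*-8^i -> [4, -32, 256, -2048, 16384]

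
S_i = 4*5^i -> [4, 20, 100, 500, 2500]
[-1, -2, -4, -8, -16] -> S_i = -1*2^i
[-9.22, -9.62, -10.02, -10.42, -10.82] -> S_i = -9.22 + -0.40*i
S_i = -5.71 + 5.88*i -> [-5.71, 0.17, 6.05, 11.93, 17.81]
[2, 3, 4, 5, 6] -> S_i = 2 + 1*i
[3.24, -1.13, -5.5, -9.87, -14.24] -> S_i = 3.24 + -4.37*i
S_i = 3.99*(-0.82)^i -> [3.99, -3.27, 2.68, -2.2, 1.8]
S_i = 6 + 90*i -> [6, 96, 186, 276, 366]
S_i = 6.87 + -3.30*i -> [6.87, 3.57, 0.27, -3.03, -6.33]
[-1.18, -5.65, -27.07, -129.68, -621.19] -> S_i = -1.18*4.79^i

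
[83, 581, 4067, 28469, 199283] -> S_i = 83*7^i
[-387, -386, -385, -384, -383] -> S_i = -387 + 1*i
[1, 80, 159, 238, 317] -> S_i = 1 + 79*i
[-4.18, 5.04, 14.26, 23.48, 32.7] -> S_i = -4.18 + 9.22*i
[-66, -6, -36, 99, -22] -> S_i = Random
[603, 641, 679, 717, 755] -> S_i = 603 + 38*i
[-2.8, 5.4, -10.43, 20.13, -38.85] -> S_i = -2.80*(-1.93)^i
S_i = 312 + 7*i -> [312, 319, 326, 333, 340]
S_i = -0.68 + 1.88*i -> [-0.68, 1.2, 3.08, 4.96, 6.84]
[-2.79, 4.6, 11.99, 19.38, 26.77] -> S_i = -2.79 + 7.39*i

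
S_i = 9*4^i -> [9, 36, 144, 576, 2304]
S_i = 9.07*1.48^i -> [9.07, 13.42, 19.87, 29.4, 43.52]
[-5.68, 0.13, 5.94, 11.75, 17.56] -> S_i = -5.68 + 5.81*i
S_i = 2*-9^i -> [2, -18, 162, -1458, 13122]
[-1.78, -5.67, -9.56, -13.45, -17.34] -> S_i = -1.78 + -3.89*i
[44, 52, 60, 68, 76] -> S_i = 44 + 8*i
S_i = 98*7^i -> [98, 686, 4802, 33614, 235298]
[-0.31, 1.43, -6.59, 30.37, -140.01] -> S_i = -0.31*(-4.61)^i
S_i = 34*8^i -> [34, 272, 2176, 17408, 139264]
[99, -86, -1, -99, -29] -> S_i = Random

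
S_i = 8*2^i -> [8, 16, 32, 64, 128]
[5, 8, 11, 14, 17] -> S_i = 5 + 3*i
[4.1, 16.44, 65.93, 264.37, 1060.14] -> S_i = 4.10*4.01^i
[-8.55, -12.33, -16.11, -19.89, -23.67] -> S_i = -8.55 + -3.78*i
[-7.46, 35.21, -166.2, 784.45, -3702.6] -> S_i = -7.46*(-4.72)^i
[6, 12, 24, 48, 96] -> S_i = 6*2^i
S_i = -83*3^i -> [-83, -249, -747, -2241, -6723]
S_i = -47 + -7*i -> [-47, -54, -61, -68, -75]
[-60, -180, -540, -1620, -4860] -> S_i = -60*3^i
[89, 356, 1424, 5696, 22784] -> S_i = 89*4^i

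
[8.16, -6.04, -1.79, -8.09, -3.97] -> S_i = Random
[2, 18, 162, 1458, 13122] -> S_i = 2*9^i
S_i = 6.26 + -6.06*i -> [6.26, 0.2, -5.86, -11.92, -17.98]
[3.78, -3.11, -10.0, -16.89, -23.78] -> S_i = 3.78 + -6.89*i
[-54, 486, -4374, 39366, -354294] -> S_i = -54*-9^i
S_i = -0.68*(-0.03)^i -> [-0.68, 0.02, -0.0, 0.0, -0.0]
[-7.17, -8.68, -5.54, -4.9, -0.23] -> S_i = Random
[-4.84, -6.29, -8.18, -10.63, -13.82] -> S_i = -4.84*1.30^i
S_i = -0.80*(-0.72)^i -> [-0.8, 0.58, -0.41, 0.3, -0.21]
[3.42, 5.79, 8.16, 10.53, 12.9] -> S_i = 3.42 + 2.37*i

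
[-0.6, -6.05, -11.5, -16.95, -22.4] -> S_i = -0.60 + -5.45*i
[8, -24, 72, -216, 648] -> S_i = 8*-3^i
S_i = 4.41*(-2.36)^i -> [4.41, -10.41, 24.56, -57.97, 136.8]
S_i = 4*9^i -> [4, 36, 324, 2916, 26244]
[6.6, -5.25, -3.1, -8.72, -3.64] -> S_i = Random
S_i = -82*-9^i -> [-82, 738, -6642, 59778, -538002]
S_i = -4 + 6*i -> [-4, 2, 8, 14, 20]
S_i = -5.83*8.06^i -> [-5.83, -46.99, -378.74, -3052.63, -24604.17]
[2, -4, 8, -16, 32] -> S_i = 2*-2^i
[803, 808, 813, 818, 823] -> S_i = 803 + 5*i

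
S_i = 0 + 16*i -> [0, 16, 32, 48, 64]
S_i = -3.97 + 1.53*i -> [-3.97, -2.44, -0.91, 0.62, 2.15]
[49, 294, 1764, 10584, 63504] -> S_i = 49*6^i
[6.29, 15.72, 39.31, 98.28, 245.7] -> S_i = 6.29*2.50^i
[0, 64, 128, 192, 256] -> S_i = 0 + 64*i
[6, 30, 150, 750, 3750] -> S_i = 6*5^i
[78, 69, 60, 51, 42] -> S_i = 78 + -9*i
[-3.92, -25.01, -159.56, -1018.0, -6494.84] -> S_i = -3.92*6.38^i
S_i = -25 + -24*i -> [-25, -49, -73, -97, -121]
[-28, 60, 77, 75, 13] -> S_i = Random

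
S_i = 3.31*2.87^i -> [3.31, 9.5, 27.26, 78.25, 224.57]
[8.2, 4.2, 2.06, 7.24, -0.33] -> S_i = Random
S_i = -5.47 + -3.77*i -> [-5.47, -9.24, -13.01, -16.78, -20.55]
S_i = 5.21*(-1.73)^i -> [5.21, -9.01, 15.59, -26.98, 46.67]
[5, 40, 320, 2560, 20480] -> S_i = 5*8^i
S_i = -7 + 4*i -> [-7, -3, 1, 5, 9]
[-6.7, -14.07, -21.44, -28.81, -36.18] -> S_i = -6.70 + -7.37*i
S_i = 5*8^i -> [5, 40, 320, 2560, 20480]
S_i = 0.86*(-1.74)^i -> [0.86, -1.5, 2.6, -4.53, 7.88]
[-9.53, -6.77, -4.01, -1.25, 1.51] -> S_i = -9.53 + 2.76*i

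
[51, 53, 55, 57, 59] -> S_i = 51 + 2*i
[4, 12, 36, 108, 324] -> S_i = 4*3^i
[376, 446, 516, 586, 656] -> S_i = 376 + 70*i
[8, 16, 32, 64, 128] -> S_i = 8*2^i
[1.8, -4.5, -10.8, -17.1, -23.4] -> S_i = 1.80 + -6.30*i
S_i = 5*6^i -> [5, 30, 180, 1080, 6480]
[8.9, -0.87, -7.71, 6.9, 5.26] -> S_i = Random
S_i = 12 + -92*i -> [12, -80, -172, -264, -356]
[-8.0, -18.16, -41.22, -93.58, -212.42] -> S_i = -8.00*2.27^i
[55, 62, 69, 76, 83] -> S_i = 55 + 7*i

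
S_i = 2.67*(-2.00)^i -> [2.67, -5.34, 10.68, -21.36, 42.72]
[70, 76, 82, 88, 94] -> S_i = 70 + 6*i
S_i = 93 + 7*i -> [93, 100, 107, 114, 121]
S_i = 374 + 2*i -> [374, 376, 378, 380, 382]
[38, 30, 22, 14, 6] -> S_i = 38 + -8*i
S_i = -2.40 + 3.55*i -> [-2.4, 1.15, 4.7, 8.25, 11.8]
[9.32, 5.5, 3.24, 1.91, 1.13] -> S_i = 9.32*0.59^i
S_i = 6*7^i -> [6, 42, 294, 2058, 14406]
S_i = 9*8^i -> [9, 72, 576, 4608, 36864]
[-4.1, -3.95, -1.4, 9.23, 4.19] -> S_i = Random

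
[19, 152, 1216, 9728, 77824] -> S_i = 19*8^i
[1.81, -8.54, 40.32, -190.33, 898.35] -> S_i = 1.81*(-4.72)^i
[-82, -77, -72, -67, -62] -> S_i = -82 + 5*i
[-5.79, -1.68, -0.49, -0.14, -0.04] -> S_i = -5.79*0.29^i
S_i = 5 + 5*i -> [5, 10, 15, 20, 25]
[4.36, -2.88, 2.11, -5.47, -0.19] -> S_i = Random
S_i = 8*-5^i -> [8, -40, 200, -1000, 5000]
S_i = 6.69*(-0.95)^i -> [6.69, -6.36, 6.04, -5.74, 5.45]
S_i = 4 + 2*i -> [4, 6, 8, 10, 12]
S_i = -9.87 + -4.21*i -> [-9.87, -14.08, -18.29, -22.5, -26.71]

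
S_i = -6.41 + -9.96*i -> [-6.41, -16.37, -26.33, -36.29, -46.25]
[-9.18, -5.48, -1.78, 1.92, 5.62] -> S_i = -9.18 + 3.70*i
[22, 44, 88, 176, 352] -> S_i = 22*2^i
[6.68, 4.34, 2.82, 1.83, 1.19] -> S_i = 6.68*0.65^i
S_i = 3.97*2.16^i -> [3.97, 8.58, 18.52, 40.01, 86.42]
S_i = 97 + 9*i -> [97, 106, 115, 124, 133]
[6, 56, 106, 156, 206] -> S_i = 6 + 50*i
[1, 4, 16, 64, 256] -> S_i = 1*4^i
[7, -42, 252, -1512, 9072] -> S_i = 7*-6^i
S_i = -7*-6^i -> [-7, 42, -252, 1512, -9072]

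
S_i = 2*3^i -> [2, 6, 18, 54, 162]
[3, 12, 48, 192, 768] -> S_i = 3*4^i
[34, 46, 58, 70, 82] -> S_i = 34 + 12*i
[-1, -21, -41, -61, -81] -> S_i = -1 + -20*i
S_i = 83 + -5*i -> [83, 78, 73, 68, 63]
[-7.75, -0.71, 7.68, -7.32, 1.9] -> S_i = Random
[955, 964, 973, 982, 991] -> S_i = 955 + 9*i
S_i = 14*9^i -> [14, 126, 1134, 10206, 91854]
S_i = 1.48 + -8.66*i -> [1.48, -7.18, -15.84, -24.5, -33.16]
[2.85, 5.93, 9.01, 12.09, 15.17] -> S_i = 2.85 + 3.08*i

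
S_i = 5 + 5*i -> [5, 10, 15, 20, 25]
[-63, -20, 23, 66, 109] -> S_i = -63 + 43*i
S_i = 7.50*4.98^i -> [7.5, 37.35, 186.0, 926.29, 4612.95]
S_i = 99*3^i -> [99, 297, 891, 2673, 8019]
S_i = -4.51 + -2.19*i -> [-4.51, -6.7, -8.89, -11.08, -13.27]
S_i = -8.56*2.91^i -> [-8.56, -24.91, -72.49, -210.94, -613.83]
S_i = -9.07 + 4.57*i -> [-9.07, -4.5, 0.07, 4.64, 9.21]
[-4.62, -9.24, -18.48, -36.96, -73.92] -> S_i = -4.62*2.00^i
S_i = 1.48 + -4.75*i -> [1.48, -3.27, -8.02, -12.77, -17.52]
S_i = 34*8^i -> [34, 272, 2176, 17408, 139264]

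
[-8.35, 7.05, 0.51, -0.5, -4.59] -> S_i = Random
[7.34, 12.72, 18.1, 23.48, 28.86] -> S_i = 7.34 + 5.38*i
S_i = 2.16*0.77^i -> [2.16, 1.66, 1.28, 0.99, 0.76]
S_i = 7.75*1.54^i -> [7.75, 11.94, 18.38, 28.31, 43.59]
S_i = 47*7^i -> [47, 329, 2303, 16121, 112847]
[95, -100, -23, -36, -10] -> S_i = Random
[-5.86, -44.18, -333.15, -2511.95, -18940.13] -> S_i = -5.86*7.54^i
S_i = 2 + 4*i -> [2, 6, 10, 14, 18]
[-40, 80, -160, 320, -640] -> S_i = -40*-2^i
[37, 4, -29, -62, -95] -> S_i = 37 + -33*i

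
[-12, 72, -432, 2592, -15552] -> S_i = -12*-6^i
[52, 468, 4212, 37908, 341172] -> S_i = 52*9^i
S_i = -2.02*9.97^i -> [-2.02, -20.14, -200.79, -2001.87, -19958.69]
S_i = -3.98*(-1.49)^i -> [-3.98, 5.93, -8.84, 13.17, -19.62]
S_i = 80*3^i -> [80, 240, 720, 2160, 6480]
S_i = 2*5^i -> [2, 10, 50, 250, 1250]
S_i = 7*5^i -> [7, 35, 175, 875, 4375]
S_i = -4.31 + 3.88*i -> [-4.31, -0.43, 3.45, 7.33, 11.21]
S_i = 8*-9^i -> [8, -72, 648, -5832, 52488]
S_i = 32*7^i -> [32, 224, 1568, 10976, 76832]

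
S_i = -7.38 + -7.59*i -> [-7.38, -14.97, -22.56, -30.15, -37.74]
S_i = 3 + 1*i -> [3, 4, 5, 6, 7]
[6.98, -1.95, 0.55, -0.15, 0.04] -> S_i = 6.98*(-0.28)^i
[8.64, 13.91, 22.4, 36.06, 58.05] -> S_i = 8.64*1.61^i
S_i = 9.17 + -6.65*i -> [9.17, 2.52, -4.13, -10.78, -17.43]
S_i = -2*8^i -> [-2, -16, -128, -1024, -8192]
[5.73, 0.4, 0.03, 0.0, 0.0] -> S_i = 5.73*0.07^i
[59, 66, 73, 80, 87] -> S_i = 59 + 7*i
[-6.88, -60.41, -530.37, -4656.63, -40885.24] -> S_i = -6.88*8.78^i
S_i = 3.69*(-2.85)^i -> [3.69, -10.52, 29.97, -85.42, 243.45]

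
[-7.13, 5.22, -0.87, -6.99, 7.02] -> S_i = Random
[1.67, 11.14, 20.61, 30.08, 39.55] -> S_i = 1.67 + 9.47*i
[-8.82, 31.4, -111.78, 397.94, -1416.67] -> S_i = -8.82*(-3.56)^i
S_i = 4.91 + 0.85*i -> [4.91, 5.76, 6.61, 7.46, 8.31]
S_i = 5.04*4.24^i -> [5.04, 21.37, 90.61, 384.17, 1628.9]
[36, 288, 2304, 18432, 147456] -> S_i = 36*8^i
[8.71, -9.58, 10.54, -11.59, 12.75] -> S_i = 8.71*(-1.10)^i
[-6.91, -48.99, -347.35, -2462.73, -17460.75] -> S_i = -6.91*7.09^i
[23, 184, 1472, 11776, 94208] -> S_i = 23*8^i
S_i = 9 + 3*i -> [9, 12, 15, 18, 21]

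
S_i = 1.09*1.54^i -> [1.09, 1.68, 2.59, 3.98, 6.13]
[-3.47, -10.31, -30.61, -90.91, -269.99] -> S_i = -3.47*2.97^i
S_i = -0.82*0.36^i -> [-0.82, -0.3, -0.11, -0.04, -0.01]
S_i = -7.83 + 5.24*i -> [-7.83, -2.59, 2.65, 7.89, 13.13]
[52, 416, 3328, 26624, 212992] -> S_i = 52*8^i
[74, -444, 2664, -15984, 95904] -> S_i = 74*-6^i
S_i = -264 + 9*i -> [-264, -255, -246, -237, -228]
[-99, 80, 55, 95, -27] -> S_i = Random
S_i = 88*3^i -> [88, 264, 792, 2376, 7128]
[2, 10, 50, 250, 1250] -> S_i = 2*5^i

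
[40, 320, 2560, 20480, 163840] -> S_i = 40*8^i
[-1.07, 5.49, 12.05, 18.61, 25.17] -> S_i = -1.07 + 6.56*i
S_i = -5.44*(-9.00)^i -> [-5.44, 48.96, -440.64, 3965.76, -35691.84]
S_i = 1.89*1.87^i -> [1.89, 3.53, 6.61, 12.36, 23.11]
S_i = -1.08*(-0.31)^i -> [-1.08, 0.33, -0.1, 0.03, -0.01]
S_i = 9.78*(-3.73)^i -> [9.78, -36.48, 136.07, -507.53, 1893.1]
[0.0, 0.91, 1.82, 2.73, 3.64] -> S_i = -0.00 + 0.91*i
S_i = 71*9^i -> [71, 639, 5751, 51759, 465831]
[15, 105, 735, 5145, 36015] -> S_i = 15*7^i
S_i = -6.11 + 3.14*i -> [-6.11, -2.97, 0.17, 3.31, 6.45]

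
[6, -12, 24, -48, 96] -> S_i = 6*-2^i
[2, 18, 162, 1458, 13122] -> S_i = 2*9^i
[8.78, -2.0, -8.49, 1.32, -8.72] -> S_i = Random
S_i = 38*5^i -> [38, 190, 950, 4750, 23750]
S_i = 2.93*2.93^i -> [2.93, 8.58, 25.15, 73.7, 215.94]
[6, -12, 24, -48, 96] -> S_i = 6*-2^i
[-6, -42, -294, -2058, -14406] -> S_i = -6*7^i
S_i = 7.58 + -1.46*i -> [7.58, 6.12, 4.66, 3.2, 1.74]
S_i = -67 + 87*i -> [-67, 20, 107, 194, 281]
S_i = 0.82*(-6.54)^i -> [0.82, -5.36, 35.07, -229.38, 1500.12]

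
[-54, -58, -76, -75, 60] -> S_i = Random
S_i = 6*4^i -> [6, 24, 96, 384, 1536]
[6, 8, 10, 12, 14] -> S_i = 6 + 2*i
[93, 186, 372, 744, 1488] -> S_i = 93*2^i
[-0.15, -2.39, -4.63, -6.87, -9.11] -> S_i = -0.15 + -2.24*i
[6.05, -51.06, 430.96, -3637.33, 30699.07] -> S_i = 6.05*(-8.44)^i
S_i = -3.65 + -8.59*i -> [-3.65, -12.24, -20.83, -29.42, -38.01]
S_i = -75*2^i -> [-75, -150, -300, -600, -1200]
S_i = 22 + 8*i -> [22, 30, 38, 46, 54]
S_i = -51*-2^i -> [-51, 102, -204, 408, -816]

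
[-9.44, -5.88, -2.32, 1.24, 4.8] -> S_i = -9.44 + 3.56*i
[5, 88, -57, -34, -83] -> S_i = Random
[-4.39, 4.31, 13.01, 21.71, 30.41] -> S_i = -4.39 + 8.70*i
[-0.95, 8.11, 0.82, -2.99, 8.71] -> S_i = Random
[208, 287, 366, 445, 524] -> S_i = 208 + 79*i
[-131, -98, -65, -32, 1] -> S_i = -131 + 33*i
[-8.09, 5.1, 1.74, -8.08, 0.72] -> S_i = Random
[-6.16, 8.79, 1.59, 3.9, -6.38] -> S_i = Random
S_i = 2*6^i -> [2, 12, 72, 432, 2592]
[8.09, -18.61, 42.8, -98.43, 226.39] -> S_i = 8.09*(-2.30)^i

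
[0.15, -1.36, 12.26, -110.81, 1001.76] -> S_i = 0.15*(-9.04)^i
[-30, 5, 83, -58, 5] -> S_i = Random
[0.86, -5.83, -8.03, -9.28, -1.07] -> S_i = Random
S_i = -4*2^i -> [-4, -8, -16, -32, -64]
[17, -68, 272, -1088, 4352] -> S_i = 17*-4^i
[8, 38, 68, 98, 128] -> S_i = 8 + 30*i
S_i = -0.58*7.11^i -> [-0.58, -4.12, -29.32, -208.47, -1482.2]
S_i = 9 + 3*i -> [9, 12, 15, 18, 21]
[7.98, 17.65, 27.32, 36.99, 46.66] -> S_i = 7.98 + 9.67*i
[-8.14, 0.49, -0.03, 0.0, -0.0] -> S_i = -8.14*(-0.06)^i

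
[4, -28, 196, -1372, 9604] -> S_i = 4*-7^i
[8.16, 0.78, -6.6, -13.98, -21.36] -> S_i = 8.16 + -7.38*i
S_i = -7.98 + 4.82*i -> [-7.98, -3.16, 1.66, 6.48, 11.3]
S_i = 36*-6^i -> [36, -216, 1296, -7776, 46656]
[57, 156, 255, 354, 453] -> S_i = 57 + 99*i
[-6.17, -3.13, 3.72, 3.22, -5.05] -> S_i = Random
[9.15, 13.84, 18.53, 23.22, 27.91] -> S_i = 9.15 + 4.69*i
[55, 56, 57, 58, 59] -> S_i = 55 + 1*i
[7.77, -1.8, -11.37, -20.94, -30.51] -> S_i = 7.77 + -9.57*i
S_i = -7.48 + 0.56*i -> [-7.48, -6.92, -6.36, -5.8, -5.24]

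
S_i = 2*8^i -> [2, 16, 128, 1024, 8192]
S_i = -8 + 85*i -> [-8, 77, 162, 247, 332]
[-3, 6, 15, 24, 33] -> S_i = -3 + 9*i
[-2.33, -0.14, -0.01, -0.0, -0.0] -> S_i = -2.33*0.06^i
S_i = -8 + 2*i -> [-8, -6, -4, -2, 0]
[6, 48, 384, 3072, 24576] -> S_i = 6*8^i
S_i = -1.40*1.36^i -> [-1.4, -1.9, -2.59, -3.52, -4.79]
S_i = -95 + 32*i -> [-95, -63, -31, 1, 33]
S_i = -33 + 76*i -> [-33, 43, 119, 195, 271]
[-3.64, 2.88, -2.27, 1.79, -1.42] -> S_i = -3.64*(-0.79)^i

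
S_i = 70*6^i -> [70, 420, 2520, 15120, 90720]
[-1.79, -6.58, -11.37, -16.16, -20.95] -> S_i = -1.79 + -4.79*i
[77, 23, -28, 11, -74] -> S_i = Random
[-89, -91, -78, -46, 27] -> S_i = Random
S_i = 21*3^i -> [21, 63, 189, 567, 1701]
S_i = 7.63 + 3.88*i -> [7.63, 11.51, 15.39, 19.27, 23.15]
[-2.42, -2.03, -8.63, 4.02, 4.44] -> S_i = Random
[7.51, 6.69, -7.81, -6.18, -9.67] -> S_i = Random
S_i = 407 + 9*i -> [407, 416, 425, 434, 443]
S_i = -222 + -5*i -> [-222, -227, -232, -237, -242]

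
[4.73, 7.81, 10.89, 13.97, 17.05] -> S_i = 4.73 + 3.08*i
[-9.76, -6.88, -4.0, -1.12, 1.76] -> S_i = -9.76 + 2.88*i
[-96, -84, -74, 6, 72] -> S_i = Random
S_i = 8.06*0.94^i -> [8.06, 7.58, 7.12, 6.69, 6.29]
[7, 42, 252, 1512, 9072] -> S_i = 7*6^i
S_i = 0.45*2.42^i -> [0.45, 1.09, 2.64, 6.38, 15.43]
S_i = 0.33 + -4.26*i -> [0.33, -3.93, -8.19, -12.45, -16.71]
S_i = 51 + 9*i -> [51, 60, 69, 78, 87]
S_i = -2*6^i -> [-2, -12, -72, -432, -2592]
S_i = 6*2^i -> [6, 12, 24, 48, 96]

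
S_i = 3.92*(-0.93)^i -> [3.92, -3.65, 3.39, -3.15, 2.93]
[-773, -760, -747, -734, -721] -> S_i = -773 + 13*i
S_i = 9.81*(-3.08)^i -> [9.81, -30.21, 93.06, -286.63, 882.82]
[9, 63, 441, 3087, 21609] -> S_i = 9*7^i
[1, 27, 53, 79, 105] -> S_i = 1 + 26*i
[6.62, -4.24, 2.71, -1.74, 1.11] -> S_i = 6.62*(-0.64)^i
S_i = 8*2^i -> [8, 16, 32, 64, 128]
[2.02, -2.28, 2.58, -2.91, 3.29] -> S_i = 2.02*(-1.13)^i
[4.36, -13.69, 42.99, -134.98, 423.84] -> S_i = 4.36*(-3.14)^i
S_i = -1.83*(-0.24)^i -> [-1.83, 0.44, -0.11, 0.03, -0.01]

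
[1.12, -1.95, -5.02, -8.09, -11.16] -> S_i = 1.12 + -3.07*i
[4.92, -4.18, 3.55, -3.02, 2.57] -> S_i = 4.92*(-0.85)^i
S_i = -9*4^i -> [-9, -36, -144, -576, -2304]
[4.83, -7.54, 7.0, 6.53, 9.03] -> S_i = Random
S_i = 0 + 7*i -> [0, 7, 14, 21, 28]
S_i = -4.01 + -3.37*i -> [-4.01, -7.38, -10.75, -14.12, -17.49]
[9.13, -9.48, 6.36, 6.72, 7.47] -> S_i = Random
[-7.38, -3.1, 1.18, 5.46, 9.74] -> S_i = -7.38 + 4.28*i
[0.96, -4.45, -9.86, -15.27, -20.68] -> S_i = 0.96 + -5.41*i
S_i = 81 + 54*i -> [81, 135, 189, 243, 297]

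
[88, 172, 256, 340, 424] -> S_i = 88 + 84*i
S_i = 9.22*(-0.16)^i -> [9.22, -1.48, 0.24, -0.04, 0.01]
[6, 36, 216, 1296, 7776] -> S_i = 6*6^i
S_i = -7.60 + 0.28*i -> [-7.6, -7.32, -7.04, -6.76, -6.48]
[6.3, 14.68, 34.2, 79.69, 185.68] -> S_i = 6.30*2.33^i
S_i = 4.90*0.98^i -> [4.9, 4.8, 4.71, 4.61, 4.52]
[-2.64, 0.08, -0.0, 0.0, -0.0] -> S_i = -2.64*(-0.03)^i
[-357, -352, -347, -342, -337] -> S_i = -357 + 5*i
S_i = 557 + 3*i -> [557, 560, 563, 566, 569]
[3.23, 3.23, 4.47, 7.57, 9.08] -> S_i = Random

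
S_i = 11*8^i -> [11, 88, 704, 5632, 45056]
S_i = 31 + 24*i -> [31, 55, 79, 103, 127]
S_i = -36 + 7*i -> [-36, -29, -22, -15, -8]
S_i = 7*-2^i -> [7, -14, 28, -56, 112]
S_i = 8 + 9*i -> [8, 17, 26, 35, 44]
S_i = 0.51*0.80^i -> [0.51, 0.41, 0.33, 0.26, 0.21]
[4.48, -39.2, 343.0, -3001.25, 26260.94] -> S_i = 4.48*(-8.75)^i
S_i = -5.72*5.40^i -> [-5.72, -30.89, -166.8, -900.69, -4863.75]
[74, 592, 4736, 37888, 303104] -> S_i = 74*8^i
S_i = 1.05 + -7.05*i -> [1.05, -6.0, -13.05, -20.1, -27.15]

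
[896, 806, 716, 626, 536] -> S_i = 896 + -90*i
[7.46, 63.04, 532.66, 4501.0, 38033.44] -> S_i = 7.46*8.45^i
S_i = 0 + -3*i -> [0, -3, -6, -9, -12]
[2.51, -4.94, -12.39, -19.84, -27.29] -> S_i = 2.51 + -7.45*i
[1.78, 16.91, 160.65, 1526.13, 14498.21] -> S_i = 1.78*9.50^i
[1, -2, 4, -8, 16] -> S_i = 1*-2^i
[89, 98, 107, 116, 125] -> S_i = 89 + 9*i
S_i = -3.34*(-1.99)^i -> [-3.34, 6.65, -13.23, 26.32, -52.38]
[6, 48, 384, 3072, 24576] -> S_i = 6*8^i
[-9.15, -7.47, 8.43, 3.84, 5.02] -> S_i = Random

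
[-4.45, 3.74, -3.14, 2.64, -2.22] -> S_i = -4.45*(-0.84)^i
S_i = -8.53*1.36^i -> [-8.53, -11.6, -15.78, -21.46, -29.18]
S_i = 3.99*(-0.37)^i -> [3.99, -1.48, 0.55, -0.2, 0.07]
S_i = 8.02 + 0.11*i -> [8.02, 8.13, 8.24, 8.35, 8.46]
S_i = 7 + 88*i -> [7, 95, 183, 271, 359]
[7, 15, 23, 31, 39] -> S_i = 7 + 8*i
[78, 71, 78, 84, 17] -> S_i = Random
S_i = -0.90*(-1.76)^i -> [-0.9, 1.58, -2.79, 4.91, -8.64]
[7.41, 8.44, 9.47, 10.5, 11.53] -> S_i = 7.41 + 1.03*i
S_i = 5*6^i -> [5, 30, 180, 1080, 6480]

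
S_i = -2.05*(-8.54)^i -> [-2.05, 17.51, -149.51, 1276.81, -10903.99]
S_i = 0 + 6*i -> [0, 6, 12, 18, 24]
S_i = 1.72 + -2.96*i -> [1.72, -1.24, -4.2, -7.16, -10.12]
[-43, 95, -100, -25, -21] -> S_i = Random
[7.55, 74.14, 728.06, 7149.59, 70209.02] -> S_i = 7.55*9.82^i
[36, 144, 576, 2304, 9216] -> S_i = 36*4^i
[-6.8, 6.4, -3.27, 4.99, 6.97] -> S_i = Random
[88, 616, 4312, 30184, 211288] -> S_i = 88*7^i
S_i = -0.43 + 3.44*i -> [-0.43, 3.01, 6.45, 9.89, 13.33]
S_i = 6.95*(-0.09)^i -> [6.95, -0.63, 0.06, -0.01, 0.0]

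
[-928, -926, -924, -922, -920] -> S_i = -928 + 2*i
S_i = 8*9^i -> [8, 72, 648, 5832, 52488]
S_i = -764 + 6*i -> [-764, -758, -752, -746, -740]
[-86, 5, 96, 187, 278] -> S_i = -86 + 91*i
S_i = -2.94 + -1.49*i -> [-2.94, -4.43, -5.92, -7.41, -8.9]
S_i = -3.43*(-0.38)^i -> [-3.43, 1.3, -0.5, 0.19, -0.07]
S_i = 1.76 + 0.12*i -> [1.76, 1.88, 2.0, 2.12, 2.24]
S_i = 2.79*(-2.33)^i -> [2.79, -6.5, 15.15, -35.29, 82.23]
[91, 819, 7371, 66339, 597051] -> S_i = 91*9^i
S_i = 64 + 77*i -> [64, 141, 218, 295, 372]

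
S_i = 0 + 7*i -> [0, 7, 14, 21, 28]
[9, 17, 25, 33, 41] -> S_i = 9 + 8*i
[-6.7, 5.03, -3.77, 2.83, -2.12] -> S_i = -6.70*(-0.75)^i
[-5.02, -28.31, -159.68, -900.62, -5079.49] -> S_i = -5.02*5.64^i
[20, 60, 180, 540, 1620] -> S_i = 20*3^i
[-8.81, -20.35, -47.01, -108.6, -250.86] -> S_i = -8.81*2.31^i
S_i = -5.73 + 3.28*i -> [-5.73, -2.45, 0.83, 4.11, 7.39]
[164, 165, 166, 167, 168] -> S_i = 164 + 1*i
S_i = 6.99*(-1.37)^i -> [6.99, -9.58, 13.12, -17.97, 24.62]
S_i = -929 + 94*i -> [-929, -835, -741, -647, -553]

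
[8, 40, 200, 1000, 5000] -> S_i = 8*5^i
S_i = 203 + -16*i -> [203, 187, 171, 155, 139]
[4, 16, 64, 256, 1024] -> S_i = 4*4^i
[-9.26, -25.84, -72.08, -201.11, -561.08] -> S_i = -9.26*2.79^i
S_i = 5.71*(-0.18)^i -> [5.71, -1.03, 0.19, -0.03, 0.01]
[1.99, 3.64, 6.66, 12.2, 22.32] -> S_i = 1.99*1.83^i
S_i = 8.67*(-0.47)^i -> [8.67, -4.07, 1.92, -0.9, 0.42]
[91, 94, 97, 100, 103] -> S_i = 91 + 3*i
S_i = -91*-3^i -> [-91, 273, -819, 2457, -7371]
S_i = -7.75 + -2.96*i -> [-7.75, -10.71, -13.67, -16.63, -19.59]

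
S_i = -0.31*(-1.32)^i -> [-0.31, 0.41, -0.54, 0.71, -0.94]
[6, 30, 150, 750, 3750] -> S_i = 6*5^i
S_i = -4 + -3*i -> [-4, -7, -10, -13, -16]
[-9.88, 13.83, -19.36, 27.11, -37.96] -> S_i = -9.88*(-1.40)^i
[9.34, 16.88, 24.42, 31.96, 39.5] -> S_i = 9.34 + 7.54*i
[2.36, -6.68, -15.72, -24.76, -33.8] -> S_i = 2.36 + -9.04*i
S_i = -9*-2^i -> [-9, 18, -36, 72, -144]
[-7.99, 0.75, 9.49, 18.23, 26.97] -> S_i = -7.99 + 8.74*i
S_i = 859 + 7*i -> [859, 866, 873, 880, 887]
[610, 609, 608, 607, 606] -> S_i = 610 + -1*i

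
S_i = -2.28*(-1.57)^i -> [-2.28, 3.58, -5.62, 8.82, -13.85]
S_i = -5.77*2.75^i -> [-5.77, -15.87, -43.64, -120.0, -329.99]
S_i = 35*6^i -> [35, 210, 1260, 7560, 45360]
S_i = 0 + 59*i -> [0, 59, 118, 177, 236]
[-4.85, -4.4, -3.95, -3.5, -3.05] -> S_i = -4.85 + 0.45*i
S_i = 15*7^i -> [15, 105, 735, 5145, 36015]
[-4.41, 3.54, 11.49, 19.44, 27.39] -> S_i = -4.41 + 7.95*i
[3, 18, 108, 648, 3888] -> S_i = 3*6^i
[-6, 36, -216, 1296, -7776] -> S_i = -6*-6^i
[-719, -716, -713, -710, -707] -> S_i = -719 + 3*i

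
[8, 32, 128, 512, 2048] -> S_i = 8*4^i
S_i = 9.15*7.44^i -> [9.15, 68.08, 506.49, 3768.25, 28035.79]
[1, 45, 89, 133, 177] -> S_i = 1 + 44*i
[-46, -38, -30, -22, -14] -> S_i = -46 + 8*i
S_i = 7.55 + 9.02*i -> [7.55, 16.57, 25.59, 34.61, 43.63]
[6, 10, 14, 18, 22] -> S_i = 6 + 4*i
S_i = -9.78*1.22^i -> [-9.78, -11.93, -14.56, -17.76, -21.67]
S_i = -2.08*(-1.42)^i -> [-2.08, 2.95, -4.19, 5.96, -8.46]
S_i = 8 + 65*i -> [8, 73, 138, 203, 268]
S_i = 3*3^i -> [3, 9, 27, 81, 243]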